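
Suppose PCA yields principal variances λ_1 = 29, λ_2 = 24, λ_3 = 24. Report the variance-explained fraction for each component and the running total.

Step 1 — total variance = trace(Sigma) = Σ λ_i = 29 + 24 + 24 = 77.

Step 2 — fraction explained by component i = λ_i / Σ λ:
  PC1: 29/77 = 0.3766
  PC2: 24/77 = 0.3117
  PC3: 24/77 = 0.3117

Step 3 — cumulative fraction after k components = (λ_1 + ... + λ_k) / Σ λ:
  k = 1: 29/77 = 0.3766
  k = 2: (29 + 24)/77 = 53/77 = 0.6883
  k = 3: (29 + 24 + 24)/77 = 77/77 = 1

Summary (fraction, with percent):

explained: PC1 0.3766 (37.66%), PC2 0.3117 (31.17%), PC3 0.3117 (31.17%);  cumulative: 0.3766, 0.6883, 1


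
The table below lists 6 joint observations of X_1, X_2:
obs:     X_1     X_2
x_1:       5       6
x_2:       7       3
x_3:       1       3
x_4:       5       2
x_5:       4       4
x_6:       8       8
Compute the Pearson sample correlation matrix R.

Step 1 — column means:
  mean(X_1) = (5 + 7 + 1 + 5 + 4 + 8) / 6 = 30/6 = 5
  mean(X_2) = (6 + 3 + 3 + 2 + 4 + 8) / 6 = 26/6 = 4.3333

Step 2 — sample variances and covariances s[i,j] = (1/(n-1)) · Σ_k (x_{k,i} - mean_i) · (x_{k,j} - mean_j), with n-1 = 5:
  s[X_1,X_1] = ((0)·(0) + (2)·(2) + (-4)·(-4) + (0)·(0) + (-1)·(-1) + (3)·(3)) / 5 = 30/5 = 6
  s[X_1,X_2] = ((0)·(1.6667) + (2)·(-1.3333) + (-4)·(-1.3333) + (0)·(-2.3333) + (-1)·(-0.3333) + (3)·(3.6667)) / 5 = 14/5 = 2.8
  s[X_2,X_2] = ((1.6667)·(1.6667) + (-1.3333)·(-1.3333) + (-1.3333)·(-1.3333) + (-2.3333)·(-2.3333) + (-0.3333)·(-0.3333) + (3.6667)·(3.6667)) / 5 = 25.3333/5 = 5.0667
  Sample standard deviations s_i = √(s[i,i]):
  s(X_1) = √(6) = 2.4495
  s(X_2) = √(5.0667) = 2.2509

Step 3 — r_{ij} = s_{ij} / (s_i · s_j):
  r[X_1,X_1] = 1 (diagonal).
  r[X_1,X_2] = 2.8 / (2.4495 · 2.2509) = 2.8 / 5.5136 = 0.5078
  r[X_2,X_2] = 1 (diagonal).

R is symmetric with unit diagonal. Assembling:

R = [[1, 0.5078],
 [0.5078, 1]]


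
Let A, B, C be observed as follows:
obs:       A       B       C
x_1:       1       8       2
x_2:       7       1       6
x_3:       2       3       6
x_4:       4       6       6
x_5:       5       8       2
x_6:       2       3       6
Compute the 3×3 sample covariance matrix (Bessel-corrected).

Step 1 — column means:
  mean(A) = (1 + 7 + 2 + 4 + 5 + 2) / 6 = 21/6 = 3.5
  mean(B) = (8 + 1 + 3 + 6 + 8 + 3) / 6 = 29/6 = 4.8333
  mean(C) = (2 + 6 + 6 + 6 + 2 + 6) / 6 = 28/6 = 4.6667

Step 2 — sample covariance S[i,j] = (1/(n-1)) · Σ_k (x_{k,i} - mean_i) · (x_{k,j} - mean_j), with n-1 = 5.
  S[A,A] = ((-2.5)·(-2.5) + (3.5)·(3.5) + (-1.5)·(-1.5) + (0.5)·(0.5) + (1.5)·(1.5) + (-1.5)·(-1.5)) / 5 = 25.5/5 = 5.1
  S[A,B] = ((-2.5)·(3.1667) + (3.5)·(-3.8333) + (-1.5)·(-1.8333) + (0.5)·(1.1667) + (1.5)·(3.1667) + (-1.5)·(-1.8333)) / 5 = -10.5/5 = -2.1
  S[A,C] = ((-2.5)·(-2.6667) + (3.5)·(1.3333) + (-1.5)·(1.3333) + (0.5)·(1.3333) + (1.5)·(-2.6667) + (-1.5)·(1.3333)) / 5 = 4/5 = 0.8
  S[B,B] = ((3.1667)·(3.1667) + (-3.8333)·(-3.8333) + (-1.8333)·(-1.8333) + (1.1667)·(1.1667) + (3.1667)·(3.1667) + (-1.8333)·(-1.8333)) / 5 = 42.8333/5 = 8.5667
  S[B,C] = ((3.1667)·(-2.6667) + (-3.8333)·(1.3333) + (-1.8333)·(1.3333) + (1.1667)·(1.3333) + (3.1667)·(-2.6667) + (-1.8333)·(1.3333)) / 5 = -25.3333/5 = -5.0667
  S[C,C] = ((-2.6667)·(-2.6667) + (1.3333)·(1.3333) + (1.3333)·(1.3333) + (1.3333)·(1.3333) + (-2.6667)·(-2.6667) + (1.3333)·(1.3333)) / 5 = 21.3333/5 = 4.2667

S is symmetric (S[j,i] = S[i,j]). Assembling:

S = [[5.1, -2.1, 0.8],
 [-2.1, 8.5667, -5.0667],
 [0.8, -5.0667, 4.2667]]


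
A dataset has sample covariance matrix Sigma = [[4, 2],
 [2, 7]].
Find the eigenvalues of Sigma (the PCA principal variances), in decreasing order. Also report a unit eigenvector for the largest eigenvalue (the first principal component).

Step 1 — characteristic polynomial of 2×2 Sigma:
  det(Sigma - λI) = λ² - trace · λ + det = 0.
  trace = 4 + 7 = 11, det = 4·7 - (2)² = 24.
Step 2 — discriminant:
  Δ = trace² - 4·det = 121 - 96 = 25.
Step 3 — eigenvalues:
  λ = (trace ± √Δ)/2 = (11 ± 5)/2,
  λ_1 = 8,  λ_2 = 3.

Step 4 — unit eigenvector for λ_1: solve (Sigma - λ_1 I)v = 0. First row:
  (4 - 8)·v_x + (2)·v_y = 0, i.e. (-4)·v_x + (2)·v_y = 0,
  so v ∝ (b, λ_1 - a) = (2, 4) = u.
  ||u|| = √((2)² + (4)²) = √(20) ≈ 4.4721,
  v_1 = u/||u|| ≈ (0.4472, 0.8944) (||v_1|| = 1).

λ_1 = 8,  λ_2 = 3;  v_1 ≈ (0.4472, 0.8944)


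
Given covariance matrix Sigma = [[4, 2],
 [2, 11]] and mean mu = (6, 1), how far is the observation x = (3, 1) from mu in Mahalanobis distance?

Step 1 — centre the observation: (x - mu) = (-3, 0).

Step 2 — invert Sigma. det(Sigma) = 4·11 - (2)² = 40.
  Sigma^{-1} = (1/det) · [[d, -b], [-b, a]] = [[0.275, -0.05],
 [-0.05, 0.1]].

Step 3 — form the quadratic (x - mu)^T · Sigma^{-1} · (x - mu):
  Sigma^{-1} · (x - mu) = (-0.825, 0.15).
  (x - mu)^T · [Sigma^{-1} · (x - mu)] = (-3)·(-0.825) + (0)·(0.15) = 2.475.

Step 4 — take square root: d = √(2.475) ≈ 1.5732.

d(x, mu) = √(2.475) ≈ 1.5732


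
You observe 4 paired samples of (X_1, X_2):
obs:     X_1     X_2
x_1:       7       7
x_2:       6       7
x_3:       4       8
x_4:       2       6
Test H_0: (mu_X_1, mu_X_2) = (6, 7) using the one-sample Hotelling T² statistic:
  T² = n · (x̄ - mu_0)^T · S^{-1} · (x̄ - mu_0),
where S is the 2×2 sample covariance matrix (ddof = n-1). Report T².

Step 1 — sample mean vector:
  mean(X_1) = (7 + 6 + 4 + 2) / 4 = 19/4 = 4.75
  mean(X_2) = (7 + 7 + 8 + 6) / 4 = 28/4 = 7
  x̄ = (4.75, 7),  deviation x̄ - mu_0 = (4.75, 7) - (6, 7) = (-1.25, 0).

Step 2 — sample covariance matrix, S[i,j] = (1/(n-1)) · Σ_k (x_{k,i} - mean_i) · (x_{k,j} - mean_j), divisor n-1 = 3:
  S[X_1,X_1] = ((2.25)·(2.25) + (1.25)·(1.25) + (-0.75)·(-0.75) + (-2.75)·(-2.75)) / 3 = 14.75/3 = 4.9167
  S[X_1,X_2] = ((2.25)·(0) + (1.25)·(0) + (-0.75)·(1) + (-2.75)·(-1)) / 3 = 2/3 = 0.6667
  S[X_2,X_2] = ((0)·(0) + (0)·(0) + (1)·(1) + (-1)·(-1)) / 3 = 2/3 = 0.6667
  S = [[4.9167, 0.6667],
 [0.6667, 0.6667]].

Step 3 — invert S. det(S) = 4.9167·0.6667 - (0.6667)² = 2.8333.
  S^{-1} = (1/det) · [[d, -b], [-b, a]] = [[0.2353, -0.2353],
 [-0.2353, 1.7353]].

Step 4 — quadratic form (x̄ - mu_0)^T · S^{-1} · (x̄ - mu_0):
  S^{-1} · (x̄ - mu_0) = (-0.2941, 0.2941),
  (x̄ - mu_0)^T · [...] = (-1.25)·(-0.2941) + (0)·(0.2941) = 0.3676.

Step 5 — scale by n: T² = 4 · 0.3676 = 1.4706.

T² ≈ 1.4706


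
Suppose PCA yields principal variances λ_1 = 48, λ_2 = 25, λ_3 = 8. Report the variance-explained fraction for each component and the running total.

Step 1 — total variance = trace(Sigma) = Σ λ_i = 48 + 25 + 8 = 81.

Step 2 — fraction explained by component i = λ_i / Σ λ:
  PC1: 48/81 = 0.5926
  PC2: 25/81 = 0.3086
  PC3: 8/81 = 0.0988

Step 3 — cumulative fraction after k components = (λ_1 + ... + λ_k) / Σ λ:
  k = 1: 48/81 = 0.5926
  k = 2: (48 + 25)/81 = 73/81 = 0.9012
  k = 3: (48 + 25 + 8)/81 = 81/81 = 1

Summary (fraction, with percent):

explained: PC1 0.5926 (59.26%), PC2 0.3086 (30.86%), PC3 0.0988 (9.88%);  cumulative: 0.5926, 0.9012, 1


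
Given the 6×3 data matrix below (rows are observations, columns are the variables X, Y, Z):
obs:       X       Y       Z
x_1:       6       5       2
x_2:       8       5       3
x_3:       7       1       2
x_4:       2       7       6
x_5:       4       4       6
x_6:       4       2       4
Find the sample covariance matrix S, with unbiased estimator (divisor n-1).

Step 1 — column means:
  mean(X) = (6 + 8 + 7 + 2 + 4 + 4) / 6 = 31/6 = 5.1667
  mean(Y) = (5 + 5 + 1 + 7 + 4 + 2) / 6 = 24/6 = 4
  mean(Z) = (2 + 3 + 2 + 6 + 6 + 4) / 6 = 23/6 = 3.8333

Step 2 — sample covariance S[i,j] = (1/(n-1)) · Σ_k (x_{k,i} - mean_i) · (x_{k,j} - mean_j), with n-1 = 5.
  S[X,X] = ((0.8333)·(0.8333) + (2.8333)·(2.8333) + (1.8333)·(1.8333) + (-3.1667)·(-3.1667) + (-1.1667)·(-1.1667) + (-1.1667)·(-1.1667)) / 5 = 24.8333/5 = 4.9667
  S[X,Y] = ((0.8333)·(1) + (2.8333)·(1) + (1.8333)·(-3) + (-3.1667)·(3) + (-1.1667)·(0) + (-1.1667)·(-2)) / 5 = -9/5 = -1.8
  S[X,Z] = ((0.8333)·(-1.8333) + (2.8333)·(-0.8333) + (1.8333)·(-1.8333) + (-3.1667)·(2.1667) + (-1.1667)·(2.1667) + (-1.1667)·(0.1667)) / 5 = -16.8333/5 = -3.3667
  S[Y,Y] = ((1)·(1) + (1)·(1) + (-3)·(-3) + (3)·(3) + (0)·(0) + (-2)·(-2)) / 5 = 24/5 = 4.8
  S[Y,Z] = ((1)·(-1.8333) + (1)·(-0.8333) + (-3)·(-1.8333) + (3)·(2.1667) + (0)·(2.1667) + (-2)·(0.1667)) / 5 = 9/5 = 1.8
  S[Z,Z] = ((-1.8333)·(-1.8333) + (-0.8333)·(-0.8333) + (-1.8333)·(-1.8333) + (2.1667)·(2.1667) + (2.1667)·(2.1667) + (0.1667)·(0.1667)) / 5 = 16.8333/5 = 3.3667

S is symmetric (S[j,i] = S[i,j]). Assembling:

S = [[4.9667, -1.8, -3.3667],
 [-1.8, 4.8, 1.8],
 [-3.3667, 1.8, 3.3667]]


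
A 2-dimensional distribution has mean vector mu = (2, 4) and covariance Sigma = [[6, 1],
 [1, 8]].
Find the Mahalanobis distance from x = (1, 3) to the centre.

Step 1 — centre the observation: (x - mu) = (-1, -1).

Step 2 — invert Sigma. det(Sigma) = 6·8 - (1)² = 47.
  Sigma^{-1} = (1/det) · [[d, -b], [-b, a]] = [[0.1702, -0.0213],
 [-0.0213, 0.1277]].

Step 3 — form the quadratic (x - mu)^T · Sigma^{-1} · (x - mu):
  Sigma^{-1} · (x - mu) = (-0.1489, -0.1064).
  (x - mu)^T · [Sigma^{-1} · (x - mu)] = (-1)·(-0.1489) + (-1)·(-0.1064) = 0.2553.

Step 4 — take square root: d = √(0.2553) ≈ 0.5053.

d(x, mu) = √(0.2553) ≈ 0.5053


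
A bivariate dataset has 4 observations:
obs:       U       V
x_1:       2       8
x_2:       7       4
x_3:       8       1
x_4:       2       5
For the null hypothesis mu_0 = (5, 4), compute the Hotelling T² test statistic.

Step 1 — sample mean vector:
  mean(U) = (2 + 7 + 8 + 2) / 4 = 19/4 = 4.75
  mean(V) = (8 + 4 + 1 + 5) / 4 = 18/4 = 4.5
  x̄ = (4.75, 4.5),  deviation x̄ - mu_0 = (4.75, 4.5) - (5, 4) = (-0.25, 0.5).

Step 2 — sample covariance matrix, S[i,j] = (1/(n-1)) · Σ_k (x_{k,i} - mean_i) · (x_{k,j} - mean_j), divisor n-1 = 3:
  S[U,U] = ((-2.75)·(-2.75) + (2.25)·(2.25) + (3.25)·(3.25) + (-2.75)·(-2.75)) / 3 = 30.75/3 = 10.25
  S[U,V] = ((-2.75)·(3.5) + (2.25)·(-0.5) + (3.25)·(-3.5) + (-2.75)·(0.5)) / 3 = -23.5/3 = -7.8333
  S[V,V] = ((3.5)·(3.5) + (-0.5)·(-0.5) + (-3.5)·(-3.5) + (0.5)·(0.5)) / 3 = 25/3 = 8.3333
  S = [[10.25, -7.8333],
 [-7.8333, 8.3333]].

Step 3 — invert S. det(S) = 10.25·8.3333 - (-7.8333)² = 24.0556.
  S^{-1} = (1/det) · [[d, -b], [-b, a]] = [[0.3464, 0.3256],
 [0.3256, 0.4261]].

Step 4 — quadratic form (x̄ - mu_0)^T · S^{-1} · (x̄ - mu_0):
  S^{-1} · (x̄ - mu_0) = (0.0762, 0.1316),
  (x̄ - mu_0)^T · [...] = (-0.25)·(0.0762) + (0.5)·(0.1316) = 0.0468.

Step 5 — scale by n: T² = 4 · 0.0468 = 0.1871.

T² ≈ 0.1871


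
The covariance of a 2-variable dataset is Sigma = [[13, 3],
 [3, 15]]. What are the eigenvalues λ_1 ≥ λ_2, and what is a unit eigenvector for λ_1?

Step 1 — characteristic polynomial of 2×2 Sigma:
  det(Sigma - λI) = λ² - trace · λ + det = 0.
  trace = 13 + 15 = 28, det = 13·15 - (3)² = 186.
Step 2 — discriminant:
  Δ = trace² - 4·det = 784 - 744 = 40.
Step 3 — eigenvalues:
  λ = (trace ± √Δ)/2 = (28 ± 6.3246)/2,
  λ_1 = 17.1623,  λ_2 = 10.8377.

Step 4 — unit eigenvector for λ_1: solve (Sigma - λ_1 I)v = 0. First row:
  (13 - 17.1623)·v_x + (3)·v_y = 0, i.e. (-4.1623)·v_x + (3)·v_y = 0,
  so v ∝ (b, λ_1 - a) = (3, 4.1623) = u.
  ||u|| = √((3)² + (4.1623)²) = √(26.3246) ≈ 5.1307,
  v_1 = u/||u|| ≈ (0.5847, 0.8112) (||v_1|| = 1).

λ_1 = 17.1623,  λ_2 = 10.8377;  v_1 ≈ (0.5847, 0.8112)


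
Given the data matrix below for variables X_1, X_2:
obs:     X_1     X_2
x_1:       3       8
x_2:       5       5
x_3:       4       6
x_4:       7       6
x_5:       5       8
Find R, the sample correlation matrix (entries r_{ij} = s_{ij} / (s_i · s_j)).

Step 1 — column means:
  mean(X_1) = (3 + 5 + 4 + 7 + 5) / 5 = 24/5 = 4.8
  mean(X_2) = (8 + 5 + 6 + 6 + 8) / 5 = 33/5 = 6.6

Step 2 — sample variances and covariances s[i,j] = (1/(n-1)) · Σ_k (x_{k,i} - mean_i) · (x_{k,j} - mean_j), with n-1 = 4:
  s[X_1,X_1] = ((-1.8)·(-1.8) + (0.2)·(0.2) + (-0.8)·(-0.8) + (2.2)·(2.2) + (0.2)·(0.2)) / 4 = 8.8/4 = 2.2
  s[X_1,X_2] = ((-1.8)·(1.4) + (0.2)·(-1.6) + (-0.8)·(-0.6) + (2.2)·(-0.6) + (0.2)·(1.4)) / 4 = -3.4/4 = -0.85
  s[X_2,X_2] = ((1.4)·(1.4) + (-1.6)·(-1.6) + (-0.6)·(-0.6) + (-0.6)·(-0.6) + (1.4)·(1.4)) / 4 = 7.2/4 = 1.8
  Sample standard deviations s_i = √(s[i,i]):
  s(X_1) = √(2.2) = 1.4832
  s(X_2) = √(1.8) = 1.3416

Step 3 — r_{ij} = s_{ij} / (s_i · s_j):
  r[X_1,X_1] = 1 (diagonal).
  r[X_1,X_2] = -0.85 / (1.4832 · 1.3416) = -0.85 / 1.99 = -0.4271
  r[X_2,X_2] = 1 (diagonal).

R is symmetric with unit diagonal. Assembling:

R = [[1, -0.4271],
 [-0.4271, 1]]


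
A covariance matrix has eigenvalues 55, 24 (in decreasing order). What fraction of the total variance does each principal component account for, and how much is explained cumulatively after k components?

Step 1 — total variance = trace(Sigma) = Σ λ_i = 55 + 24 = 79.

Step 2 — fraction explained by component i = λ_i / Σ λ:
  PC1: 55/79 = 0.6962
  PC2: 24/79 = 0.3038

Step 3 — cumulative fraction after k components = (λ_1 + ... + λ_k) / Σ λ:
  k = 1: 55/79 = 0.6962
  k = 2: (55 + 24)/79 = 79/79 = 1

Summary (fraction, with percent):

explained: PC1 0.6962 (69.62%), PC2 0.3038 (30.38%);  cumulative: 0.6962, 1


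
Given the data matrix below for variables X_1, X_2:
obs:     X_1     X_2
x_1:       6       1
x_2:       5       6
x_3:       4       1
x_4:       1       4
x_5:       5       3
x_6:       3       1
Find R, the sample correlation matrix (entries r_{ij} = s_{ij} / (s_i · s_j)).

Step 1 — column means:
  mean(X_1) = (6 + 5 + 4 + 1 + 5 + 3) / 6 = 24/6 = 4
  mean(X_2) = (1 + 6 + 1 + 4 + 3 + 1) / 6 = 16/6 = 2.6667

Step 2 — sample variances and covariances s[i,j] = (1/(n-1)) · Σ_k (x_{k,i} - mean_i) · (x_{k,j} - mean_j), with n-1 = 5:
  s[X_1,X_1] = ((2)·(2) + (1)·(1) + (0)·(0) + (-3)·(-3) + (1)·(1) + (-1)·(-1)) / 5 = 16/5 = 3.2
  s[X_1,X_2] = ((2)·(-1.6667) + (1)·(3.3333) + (0)·(-1.6667) + (-3)·(1.3333) + (1)·(0.3333) + (-1)·(-1.6667)) / 5 = -2/5 = -0.4
  s[X_2,X_2] = ((-1.6667)·(-1.6667) + (3.3333)·(3.3333) + (-1.6667)·(-1.6667) + (1.3333)·(1.3333) + (0.3333)·(0.3333) + (-1.6667)·(-1.6667)) / 5 = 21.3333/5 = 4.2667
  Sample standard deviations s_i = √(s[i,i]):
  s(X_1) = √(3.2) = 1.7889
  s(X_2) = √(4.2667) = 2.0656

Step 3 — r_{ij} = s_{ij} / (s_i · s_j):
  r[X_1,X_1] = 1 (diagonal).
  r[X_1,X_2] = -0.4 / (1.7889 · 2.0656) = -0.4 / 3.695 = -0.1083
  r[X_2,X_2] = 1 (diagonal).

R is symmetric with unit diagonal. Assembling:

R = [[1, -0.1083],
 [-0.1083, 1]]


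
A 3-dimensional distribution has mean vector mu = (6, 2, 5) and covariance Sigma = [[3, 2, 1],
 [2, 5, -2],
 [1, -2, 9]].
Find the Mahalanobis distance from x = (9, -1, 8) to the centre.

Step 1 — centre the observation: (x - mu) = (3, -3, 3).

Step 2 — invert Sigma (cofactor / det for 3×3, or solve directly):
  Sigma^{-1} = [[0.5541, -0.2703, -0.1216],
 [-0.2703, 0.3514, 0.1081],
 [-0.1216, 0.1081, 0.1486]].

Step 3 — form the quadratic (x - mu)^T · Sigma^{-1} · (x - mu):
  Sigma^{-1} · (x - mu) = (2.1081, -1.5405, -0.2432).
  (x - mu)^T · [Sigma^{-1} · (x - mu)] = (3)·(2.1081) + (-3)·(-1.5405) + (3)·(-0.2432) = 10.2162.

Step 4 — take square root: d = √(10.2162) ≈ 3.1963.

d(x, mu) = √(10.2162) ≈ 3.1963


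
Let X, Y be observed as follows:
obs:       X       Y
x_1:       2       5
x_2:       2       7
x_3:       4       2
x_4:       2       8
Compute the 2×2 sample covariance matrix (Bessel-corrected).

Step 1 — column means:
  mean(X) = (2 + 2 + 4 + 2) / 4 = 10/4 = 2.5
  mean(Y) = (5 + 7 + 2 + 8) / 4 = 22/4 = 5.5

Step 2 — sample covariance S[i,j] = (1/(n-1)) · Σ_k (x_{k,i} - mean_i) · (x_{k,j} - mean_j), with n-1 = 3.
  S[X,X] = ((-0.5)·(-0.5) + (-0.5)·(-0.5) + (1.5)·(1.5) + (-0.5)·(-0.5)) / 3 = 3/3 = 1
  S[X,Y] = ((-0.5)·(-0.5) + (-0.5)·(1.5) + (1.5)·(-3.5) + (-0.5)·(2.5)) / 3 = -7/3 = -2.3333
  S[Y,Y] = ((-0.5)·(-0.5) + (1.5)·(1.5) + (-3.5)·(-3.5) + (2.5)·(2.5)) / 3 = 21/3 = 7

S is symmetric (S[j,i] = S[i,j]). Assembling:

S = [[1, -2.3333],
 [-2.3333, 7]]


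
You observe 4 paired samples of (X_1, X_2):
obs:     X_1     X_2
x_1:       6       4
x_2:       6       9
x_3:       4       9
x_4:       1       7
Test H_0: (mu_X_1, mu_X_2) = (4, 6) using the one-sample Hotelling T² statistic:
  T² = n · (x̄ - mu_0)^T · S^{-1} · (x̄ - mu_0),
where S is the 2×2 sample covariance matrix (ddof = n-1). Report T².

Step 1 — sample mean vector:
  mean(X_1) = (6 + 6 + 4 + 1) / 4 = 17/4 = 4.25
  mean(X_2) = (4 + 9 + 9 + 7) / 4 = 29/4 = 7.25
  x̄ = (4.25, 7.25),  deviation x̄ - mu_0 = (4.25, 7.25) - (4, 6) = (0.25, 1.25).

Step 2 — sample covariance matrix, S[i,j] = (1/(n-1)) · Σ_k (x_{k,i} - mean_i) · (x_{k,j} - mean_j), divisor n-1 = 3:
  S[X_1,X_1] = ((1.75)·(1.75) + (1.75)·(1.75) + (-0.25)·(-0.25) + (-3.25)·(-3.25)) / 3 = 16.75/3 = 5.5833
  S[X_1,X_2] = ((1.75)·(-3.25) + (1.75)·(1.75) + (-0.25)·(1.75) + (-3.25)·(-0.25)) / 3 = -2.25/3 = -0.75
  S[X_2,X_2] = ((-3.25)·(-3.25) + (1.75)·(1.75) + (1.75)·(1.75) + (-0.25)·(-0.25)) / 3 = 16.75/3 = 5.5833
  S = [[5.5833, -0.75],
 [-0.75, 5.5833]].

Step 3 — invert S. det(S) = 5.5833·5.5833 - (-0.75)² = 30.6111.
  S^{-1} = (1/det) · [[d, -b], [-b, a]] = [[0.1824, 0.0245],
 [0.0245, 0.1824]].

Step 4 — quadratic form (x̄ - mu_0)^T · S^{-1} · (x̄ - mu_0):
  S^{-1} · (x̄ - mu_0) = (0.0762, 0.2341),
  (x̄ - mu_0)^T · [...] = (0.25)·(0.0762) + (1.25)·(0.2341) = 0.3117.

Step 5 — scale by n: T² = 4 · 0.3117 = 1.2468.

T² ≈ 1.2468


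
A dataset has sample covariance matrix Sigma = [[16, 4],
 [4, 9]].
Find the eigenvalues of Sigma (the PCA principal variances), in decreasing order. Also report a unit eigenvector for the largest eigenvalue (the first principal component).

Step 1 — characteristic polynomial of 2×2 Sigma:
  det(Sigma - λI) = λ² - trace · λ + det = 0.
  trace = 16 + 9 = 25, det = 16·9 - (4)² = 128.
Step 2 — discriminant:
  Δ = trace² - 4·det = 625 - 512 = 113.
Step 3 — eigenvalues:
  λ = (trace ± √Δ)/2 = (25 ± 10.6301)/2,
  λ_1 = 17.8151,  λ_2 = 7.1849.

Step 4 — unit eigenvector for λ_1: solve (Sigma - λ_1 I)v = 0. First row:
  (16 - 17.8151)·v_x + (4)·v_y = 0, i.e. (-1.8151)·v_x + (4)·v_y = 0,
  so v ∝ (b, λ_1 - a) = (4, 1.8151) = u.
  ||u|| = √((4)² + (1.8151)²) = √(19.2945) ≈ 4.3925,
  v_1 = u/||u|| ≈ (0.9106, 0.4132) (||v_1|| = 1).

λ_1 = 17.8151,  λ_2 = 7.1849;  v_1 ≈ (0.9106, 0.4132)


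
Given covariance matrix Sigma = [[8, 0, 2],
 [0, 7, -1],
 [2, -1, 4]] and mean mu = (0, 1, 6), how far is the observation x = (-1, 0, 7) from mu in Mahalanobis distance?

Step 1 — centre the observation: (x - mu) = (-1, -1, 1).

Step 2 — invert Sigma (cofactor / det for 3×3, or solve directly):
  Sigma^{-1} = [[0.1436, -0.0106, -0.0745],
 [-0.0106, 0.1489, 0.0426],
 [-0.0745, 0.0426, 0.2979]].

Step 3 — form the quadratic (x - mu)^T · Sigma^{-1} · (x - mu):
  Sigma^{-1} · (x - mu) = (-0.2074, -0.0957, 0.3298).
  (x - mu)^T · [Sigma^{-1} · (x - mu)] = (-1)·(-0.2074) + (-1)·(-0.0957) + (1)·(0.3298) = 0.633.

Step 4 — take square root: d = √(0.633) ≈ 0.7956.

d(x, mu) = √(0.633) ≈ 0.7956


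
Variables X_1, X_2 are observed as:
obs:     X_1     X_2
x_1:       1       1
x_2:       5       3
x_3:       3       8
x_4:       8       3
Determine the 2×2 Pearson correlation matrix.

Step 1 — column means:
  mean(X_1) = (1 + 5 + 3 + 8) / 4 = 17/4 = 4.25
  mean(X_2) = (1 + 3 + 8 + 3) / 4 = 15/4 = 3.75

Step 2 — sample variances and covariances s[i,j] = (1/(n-1)) · Σ_k (x_{k,i} - mean_i) · (x_{k,j} - mean_j), with n-1 = 3:
  s[X_1,X_1] = ((-3.25)·(-3.25) + (0.75)·(0.75) + (-1.25)·(-1.25) + (3.75)·(3.75)) / 3 = 26.75/3 = 8.9167
  s[X_1,X_2] = ((-3.25)·(-2.75) + (0.75)·(-0.75) + (-1.25)·(4.25) + (3.75)·(-0.75)) / 3 = 0.25/3 = 0.0833
  s[X_2,X_2] = ((-2.75)·(-2.75) + (-0.75)·(-0.75) + (4.25)·(4.25) + (-0.75)·(-0.75)) / 3 = 26.75/3 = 8.9167
  Sample standard deviations s_i = √(s[i,i]):
  s(X_1) = √(8.9167) = 2.9861
  s(X_2) = √(8.9167) = 2.9861

Step 3 — r_{ij} = s_{ij} / (s_i · s_j):
  r[X_1,X_1] = 1 (diagonal).
  r[X_1,X_2] = 0.0833 / (2.9861 · 2.9861) = 0.0833 / 8.9167 = 0.0093
  r[X_2,X_2] = 1 (diagonal).

R is symmetric with unit diagonal. Assembling:

R = [[1, 0.0093],
 [0.0093, 1]]


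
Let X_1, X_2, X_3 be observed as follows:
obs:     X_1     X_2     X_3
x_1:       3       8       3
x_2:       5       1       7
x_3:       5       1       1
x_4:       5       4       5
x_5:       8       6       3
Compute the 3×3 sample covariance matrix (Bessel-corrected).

Step 1 — column means:
  mean(X_1) = (3 + 5 + 5 + 5 + 8) / 5 = 26/5 = 5.2
  mean(X_2) = (8 + 1 + 1 + 4 + 6) / 5 = 20/5 = 4
  mean(X_3) = (3 + 7 + 1 + 5 + 3) / 5 = 19/5 = 3.8

Step 2 — sample covariance S[i,j] = (1/(n-1)) · Σ_k (x_{k,i} - mean_i) · (x_{k,j} - mean_j), with n-1 = 4.
  S[X_1,X_1] = ((-2.2)·(-2.2) + (-0.2)·(-0.2) + (-0.2)·(-0.2) + (-0.2)·(-0.2) + (2.8)·(2.8)) / 4 = 12.8/4 = 3.2
  S[X_1,X_2] = ((-2.2)·(4) + (-0.2)·(-3) + (-0.2)·(-3) + (-0.2)·(0) + (2.8)·(2)) / 4 = -2/4 = -0.5
  S[X_1,X_3] = ((-2.2)·(-0.8) + (-0.2)·(3.2) + (-0.2)·(-2.8) + (-0.2)·(1.2) + (2.8)·(-0.8)) / 4 = -0.8/4 = -0.2
  S[X_2,X_2] = ((4)·(4) + (-3)·(-3) + (-3)·(-3) + (0)·(0) + (2)·(2)) / 4 = 38/4 = 9.5
  S[X_2,X_3] = ((4)·(-0.8) + (-3)·(3.2) + (-3)·(-2.8) + (0)·(1.2) + (2)·(-0.8)) / 4 = -6/4 = -1.5
  S[X_3,X_3] = ((-0.8)·(-0.8) + (3.2)·(3.2) + (-2.8)·(-2.8) + (1.2)·(1.2) + (-0.8)·(-0.8)) / 4 = 20.8/4 = 5.2

S is symmetric (S[j,i] = S[i,j]). Assembling:

S = [[3.2, -0.5, -0.2],
 [-0.5, 9.5, -1.5],
 [-0.2, -1.5, 5.2]]


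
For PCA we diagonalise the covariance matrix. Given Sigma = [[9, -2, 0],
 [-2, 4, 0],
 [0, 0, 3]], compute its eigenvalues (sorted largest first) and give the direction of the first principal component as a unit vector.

Step 1 — characteristic polynomial p(λ) = det(λI - Sigma) = λ³ - tr·λ² + c_1·λ - det, where tr = trace, c_1 = sum of the principal 2×2 minors, det = det(Sigma):
  tr = 9 + 4 + 3 = 16,
  c_1 = (9·4 - (-2)²) + (9·3 - (0)²) + (4·3 - (0)²) = 32 + 27 + 12 = 71,
  det = 9·(4·3 - (0)²) - (-2)·((-2)·3 - (0)·(0)) + (0)·((-2)·(0) - 4·(0)) = 9·(12) - (-2)·(-6) + (0)·(0) = 96.
  So p(λ) = λ³ - 16λ² + 71λ - 96.
Step 2 — look for an integer root (rational root theorem: any rational root is an integer divisor of 96). Testing λ = 3:
  p(3) = 27 - 144 + 213 - 96 = 0  ✓
  Dividing out (λ - 3): p(λ) = (λ - 3)(λ² - 13λ + 32).
Step 3 — remaining eigenvalues from the quadratic λ² - 13λ + 32 = 0:
  Δ = 13² - 4·32 = 169 - 128 = 41,  λ = (13 ± √41)/2 = (13 ± 6.4031)/2 ≈ 9.7016 or 3.2984.
  Sorted: λ_1 = 9.7016,  λ_2 = 3.2984,  λ_3 = 3  (check: sum = 16 = tr ✓).

Step 4 — unit eigenvector for λ_1 ≈ 9.7016: v spans the null space of (Sigma - λ_1 I), whose rows are
  r_1 = (-0.7016, -2, 0),  r_2 = (-2, -5.7016, 0),  r_3 = (0, 0, -6.7016).
  v is orthogonal to every row, so take v ∝ r_1 × r_3 = ((-2)·(-6.7016) - (0)·(0), (0)·(0) - (-0.7016)·(-6.7016), (-0.7016)·(0) - (-2)·(0)) ≈ (13.4031, -4.7016, 0).
  Let u = (13.4031, -4.7016, 0).
  ||u|| = √((13.4031)² + (-4.7016)² + (0)²) = √(201.7484) ≈ 14.2038,  v_1 = u/||u|| ≈ (0.9436, -0.331, 0) (||v_1|| = 1).

λ_1 = 9.7016,  λ_2 = 3.2984,  λ_3 = 3;  v_1 ≈ (0.9436, -0.331, 0)


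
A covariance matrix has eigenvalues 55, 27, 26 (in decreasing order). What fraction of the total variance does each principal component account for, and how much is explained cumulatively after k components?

Step 1 — total variance = trace(Sigma) = Σ λ_i = 55 + 27 + 26 = 108.

Step 2 — fraction explained by component i = λ_i / Σ λ:
  PC1: 55/108 = 0.5093
  PC2: 27/108 = 0.25
  PC3: 26/108 = 0.2407

Step 3 — cumulative fraction after k components = (λ_1 + ... + λ_k) / Σ λ:
  k = 1: 55/108 = 0.5093
  k = 2: (55 + 27)/108 = 82/108 = 0.7593
  k = 3: (55 + 27 + 26)/108 = 108/108 = 1

Summary (fraction, with percent):

explained: PC1 0.5093 (50.93%), PC2 0.25 (25%), PC3 0.2407 (24.07%);  cumulative: 0.5093, 0.7593, 1


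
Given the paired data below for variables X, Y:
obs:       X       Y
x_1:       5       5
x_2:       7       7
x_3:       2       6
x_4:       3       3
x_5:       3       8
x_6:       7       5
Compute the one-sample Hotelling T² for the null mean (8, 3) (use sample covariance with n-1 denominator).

Step 1 — sample mean vector:
  mean(X) = (5 + 7 + 2 + 3 + 3 + 7) / 6 = 27/6 = 4.5
  mean(Y) = (5 + 7 + 6 + 3 + 8 + 5) / 6 = 34/6 = 5.6667
  x̄ = (4.5, 5.6667),  deviation x̄ - mu_0 = (4.5, 5.6667) - (8, 3) = (-3.5, 2.6667).

Step 2 — sample covariance matrix, S[i,j] = (1/(n-1)) · Σ_k (x_{k,i} - mean_i) · (x_{k,j} - mean_j), divisor n-1 = 5:
  S[X,X] = ((0.5)·(0.5) + (2.5)·(2.5) + (-2.5)·(-2.5) + (-1.5)·(-1.5) + (-1.5)·(-1.5) + (2.5)·(2.5)) / 5 = 23.5/5 = 4.7
  S[X,Y] = ((0.5)·(-0.6667) + (2.5)·(1.3333) + (-2.5)·(0.3333) + (-1.5)·(-2.6667) + (-1.5)·(2.3333) + (2.5)·(-0.6667)) / 5 = 1/5 = 0.2
  S[Y,Y] = ((-0.6667)·(-0.6667) + (1.3333)·(1.3333) + (0.3333)·(0.3333) + (-2.6667)·(-2.6667) + (2.3333)·(2.3333) + (-0.6667)·(-0.6667)) / 5 = 15.3333/5 = 3.0667
  S = [[4.7, 0.2],
 [0.2, 3.0667]].

Step 3 — invert S. det(S) = 4.7·3.0667 - (0.2)² = 14.3733.
  S^{-1} = (1/det) · [[d, -b], [-b, a]] = [[0.2134, -0.0139],
 [-0.0139, 0.327]].

Step 4 — quadratic form (x̄ - mu_0)^T · S^{-1} · (x̄ - mu_0):
  S^{-1} · (x̄ - mu_0) = (-0.7839, 0.9207),
  (x̄ - mu_0)^T · [...] = (-3.5)·(-0.7839) + (2.6667)·(0.9207) = 5.1987.

Step 5 — scale by n: T² = 6 · 5.1987 = 31.192.

T² ≈ 31.192


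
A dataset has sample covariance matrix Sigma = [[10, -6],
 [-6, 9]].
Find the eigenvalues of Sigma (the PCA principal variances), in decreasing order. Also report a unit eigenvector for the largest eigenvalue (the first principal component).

Step 1 — characteristic polynomial of 2×2 Sigma:
  det(Sigma - λI) = λ² - trace · λ + det = 0.
  trace = 10 + 9 = 19, det = 10·9 - (-6)² = 54.
Step 2 — discriminant:
  Δ = trace² - 4·det = 361 - 216 = 145.
Step 3 — eigenvalues:
  λ = (trace ± √Δ)/2 = (19 ± 12.0416)/2,
  λ_1 = 15.5208,  λ_2 = 3.4792.

Step 4 — unit eigenvector for λ_1: solve (Sigma - λ_1 I)v = 0. First row:
  (10 - 15.5208)·v_x + (-6)·v_y = 0, i.e. (-5.5208)·v_x + (-6)·v_y = 0,
  so v ∝ (b, λ_1 - a) = (-6, 5.5208); multiply by -1 so the first entry is positive: u = (6, -5.5208).
  ||u|| = √((6)² + (-5.5208)²) = √(66.4792) ≈ 8.1535,
  v_1 = u/||u|| ≈ (0.7359, -0.6771) (||v_1|| = 1).

λ_1 = 15.5208,  λ_2 = 3.4792;  v_1 ≈ (0.7359, -0.6771)


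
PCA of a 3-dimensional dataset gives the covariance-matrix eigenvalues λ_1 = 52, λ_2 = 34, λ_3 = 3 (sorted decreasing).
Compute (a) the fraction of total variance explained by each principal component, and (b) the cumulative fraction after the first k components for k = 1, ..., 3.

Step 1 — total variance = trace(Sigma) = Σ λ_i = 52 + 34 + 3 = 89.

Step 2 — fraction explained by component i = λ_i / Σ λ:
  PC1: 52/89 = 0.5843
  PC2: 34/89 = 0.382
  PC3: 3/89 = 0.0337

Step 3 — cumulative fraction after k components = (λ_1 + ... + λ_k) / Σ λ:
  k = 1: 52/89 = 0.5843
  k = 2: (52 + 34)/89 = 86/89 = 0.9663
  k = 3: (52 + 34 + 3)/89 = 89/89 = 1

Summary (fraction, with percent):

explained: PC1 0.5843 (58.43%), PC2 0.382 (38.2%), PC3 0.0337 (3.37%);  cumulative: 0.5843, 0.9663, 1


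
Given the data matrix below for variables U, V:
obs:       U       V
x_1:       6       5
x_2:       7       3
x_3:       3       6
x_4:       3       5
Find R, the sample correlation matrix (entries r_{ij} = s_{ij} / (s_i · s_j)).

Step 1 — column means:
  mean(U) = (6 + 7 + 3 + 3) / 4 = 19/4 = 4.75
  mean(V) = (5 + 3 + 6 + 5) / 4 = 19/4 = 4.75

Step 2 — sample variances and covariances s[i,j] = (1/(n-1)) · Σ_k (x_{k,i} - mean_i) · (x_{k,j} - mean_j), with n-1 = 3:
  s[U,U] = ((1.25)·(1.25) + (2.25)·(2.25) + (-1.75)·(-1.75) + (-1.75)·(-1.75)) / 3 = 12.75/3 = 4.25
  s[U,V] = ((1.25)·(0.25) + (2.25)·(-1.75) + (-1.75)·(1.25) + (-1.75)·(0.25)) / 3 = -6.25/3 = -2.0833
  s[V,V] = ((0.25)·(0.25) + (-1.75)·(-1.75) + (1.25)·(1.25) + (0.25)·(0.25)) / 3 = 4.75/3 = 1.5833
  Sample standard deviations s_i = √(s[i,i]):
  s(U) = √(4.25) = 2.0616
  s(V) = √(1.5833) = 1.2583

Step 3 — r_{ij} = s_{ij} / (s_i · s_j):
  r[U,U] = 1 (diagonal).
  r[U,V] = -2.0833 / (2.0616 · 1.2583) = -2.0833 / 2.5941 = -0.8031
  r[V,V] = 1 (diagonal).

R is symmetric with unit diagonal. Assembling:

R = [[1, -0.8031],
 [-0.8031, 1]]


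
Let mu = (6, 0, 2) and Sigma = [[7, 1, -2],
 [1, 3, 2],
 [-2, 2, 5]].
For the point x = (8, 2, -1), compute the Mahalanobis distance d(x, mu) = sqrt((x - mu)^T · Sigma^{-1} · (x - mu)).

Step 1 — centre the observation: (x - mu) = (2, 2, -3).

Step 2 — invert Sigma (cofactor / det for 3×3, or solve directly):
  Sigma^{-1} = [[0.2115, -0.1731, 0.1538],
 [-0.1731, 0.5962, -0.3077],
 [0.1538, -0.3077, 0.3846]].

Step 3 — form the quadratic (x - mu)^T · Sigma^{-1} · (x - mu):
  Sigma^{-1} · (x - mu) = (-0.3846, 1.7692, -1.4615).
  (x - mu)^T · [Sigma^{-1} · (x - mu)] = (2)·(-0.3846) + (2)·(1.7692) + (-3)·(-1.4615) = 7.1538.

Step 4 — take square root: d = √(7.1538) ≈ 2.6747.

d(x, mu) = √(7.1538) ≈ 2.6747


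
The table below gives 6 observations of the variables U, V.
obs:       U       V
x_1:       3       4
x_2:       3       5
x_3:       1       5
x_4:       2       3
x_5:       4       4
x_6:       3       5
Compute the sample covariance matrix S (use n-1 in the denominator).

Step 1 — column means:
  mean(U) = (3 + 3 + 1 + 2 + 4 + 3) / 6 = 16/6 = 2.6667
  mean(V) = (4 + 5 + 5 + 3 + 4 + 5) / 6 = 26/6 = 4.3333

Step 2 — sample covariance S[i,j] = (1/(n-1)) · Σ_k (x_{k,i} - mean_i) · (x_{k,j} - mean_j), with n-1 = 5.
  S[U,U] = ((0.3333)·(0.3333) + (0.3333)·(0.3333) + (-1.6667)·(-1.6667) + (-0.6667)·(-0.6667) + (1.3333)·(1.3333) + (0.3333)·(0.3333)) / 5 = 5.3333/5 = 1.0667
  S[U,V] = ((0.3333)·(-0.3333) + (0.3333)·(0.6667) + (-1.6667)·(0.6667) + (-0.6667)·(-1.3333) + (1.3333)·(-0.3333) + (0.3333)·(0.6667)) / 5 = -0.3333/5 = -0.0667
  S[V,V] = ((-0.3333)·(-0.3333) + (0.6667)·(0.6667) + (0.6667)·(0.6667) + (-1.3333)·(-1.3333) + (-0.3333)·(-0.3333) + (0.6667)·(0.6667)) / 5 = 3.3333/5 = 0.6667

S is symmetric (S[j,i] = S[i,j]). Assembling:

S = [[1.0667, -0.0667],
 [-0.0667, 0.6667]]


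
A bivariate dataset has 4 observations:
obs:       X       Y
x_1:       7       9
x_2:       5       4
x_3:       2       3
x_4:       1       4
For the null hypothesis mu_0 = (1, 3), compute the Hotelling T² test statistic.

Step 1 — sample mean vector:
  mean(X) = (7 + 5 + 2 + 1) / 4 = 15/4 = 3.75
  mean(Y) = (9 + 4 + 3 + 4) / 4 = 20/4 = 5
  x̄ = (3.75, 5),  deviation x̄ - mu_0 = (3.75, 5) - (1, 3) = (2.75, 2).

Step 2 — sample covariance matrix, S[i,j] = (1/(n-1)) · Σ_k (x_{k,i} - mean_i) · (x_{k,j} - mean_j), divisor n-1 = 3:
  S[X,X] = ((3.25)·(3.25) + (1.25)·(1.25) + (-1.75)·(-1.75) + (-2.75)·(-2.75)) / 3 = 22.75/3 = 7.5833
  S[X,Y] = ((3.25)·(4) + (1.25)·(-1) + (-1.75)·(-2) + (-2.75)·(-1)) / 3 = 18/3 = 6
  S[Y,Y] = ((4)·(4) + (-1)·(-1) + (-2)·(-2) + (-1)·(-1)) / 3 = 22/3 = 7.3333
  S = [[7.5833, 6],
 [6, 7.3333]].

Step 3 — invert S. det(S) = 7.5833·7.3333 - (6)² = 19.6111.
  S^{-1} = (1/det) · [[d, -b], [-b, a]] = [[0.3739, -0.3059],
 [-0.3059, 0.3867]].

Step 4 — quadratic form (x̄ - mu_0)^T · S^{-1} · (x̄ - mu_0):
  S^{-1} · (x̄ - mu_0) = (0.4164, -0.068),
  (x̄ - mu_0)^T · [...] = (2.75)·(0.4164) + (2)·(-0.068) = 1.0092.

Step 5 — scale by n: T² = 4 · 1.0092 = 4.0368.

T² ≈ 4.0368


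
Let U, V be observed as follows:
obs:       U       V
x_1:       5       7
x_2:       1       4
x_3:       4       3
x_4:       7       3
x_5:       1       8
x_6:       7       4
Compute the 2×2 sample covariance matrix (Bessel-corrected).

Step 1 — column means:
  mean(U) = (5 + 1 + 4 + 7 + 1 + 7) / 6 = 25/6 = 4.1667
  mean(V) = (7 + 4 + 3 + 3 + 8 + 4) / 6 = 29/6 = 4.8333

Step 2 — sample covariance S[i,j] = (1/(n-1)) · Σ_k (x_{k,i} - mean_i) · (x_{k,j} - mean_j), with n-1 = 5.
  S[U,U] = ((0.8333)·(0.8333) + (-3.1667)·(-3.1667) + (-0.1667)·(-0.1667) + (2.8333)·(2.8333) + (-3.1667)·(-3.1667) + (2.8333)·(2.8333)) / 5 = 36.8333/5 = 7.3667
  S[U,V] = ((0.8333)·(2.1667) + (-3.1667)·(-0.8333) + (-0.1667)·(-1.8333) + (2.8333)·(-1.8333) + (-3.1667)·(3.1667) + (2.8333)·(-0.8333)) / 5 = -12.8333/5 = -2.5667
  S[V,V] = ((2.1667)·(2.1667) + (-0.8333)·(-0.8333) + (-1.8333)·(-1.8333) + (-1.8333)·(-1.8333) + (3.1667)·(3.1667) + (-0.8333)·(-0.8333)) / 5 = 22.8333/5 = 4.5667

S is symmetric (S[j,i] = S[i,j]). Assembling:

S = [[7.3667, -2.5667],
 [-2.5667, 4.5667]]


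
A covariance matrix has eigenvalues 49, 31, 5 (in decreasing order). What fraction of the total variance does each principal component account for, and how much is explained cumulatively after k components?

Step 1 — total variance = trace(Sigma) = Σ λ_i = 49 + 31 + 5 = 85.

Step 2 — fraction explained by component i = λ_i / Σ λ:
  PC1: 49/85 = 0.5765
  PC2: 31/85 = 0.3647
  PC3: 5/85 = 0.0588

Step 3 — cumulative fraction after k components = (λ_1 + ... + λ_k) / Σ λ:
  k = 1: 49/85 = 0.5765
  k = 2: (49 + 31)/85 = 80/85 = 0.9412
  k = 3: (49 + 31 + 5)/85 = 85/85 = 1

Summary (fraction, with percent):

explained: PC1 0.5765 (57.65%), PC2 0.3647 (36.47%), PC3 0.0588 (5.88%);  cumulative: 0.5765, 0.9412, 1


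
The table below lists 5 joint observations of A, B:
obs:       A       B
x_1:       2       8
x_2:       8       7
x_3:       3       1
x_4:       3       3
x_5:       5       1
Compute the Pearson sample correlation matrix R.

Step 1 — column means:
  mean(A) = (2 + 8 + 3 + 3 + 5) / 5 = 21/5 = 4.2
  mean(B) = (8 + 7 + 1 + 3 + 1) / 5 = 20/5 = 4

Step 2 — sample variances and covariances s[i,j] = (1/(n-1)) · Σ_k (x_{k,i} - mean_i) · (x_{k,j} - mean_j), with n-1 = 4:
  s[A,A] = ((-2.2)·(-2.2) + (3.8)·(3.8) + (-1.2)·(-1.2) + (-1.2)·(-1.2) + (0.8)·(0.8)) / 4 = 22.8/4 = 5.7
  s[A,B] = ((-2.2)·(4) + (3.8)·(3) + (-1.2)·(-3) + (-1.2)·(-1) + (0.8)·(-3)) / 4 = 5/4 = 1.25
  s[B,B] = ((4)·(4) + (3)·(3) + (-3)·(-3) + (-1)·(-1) + (-3)·(-3)) / 4 = 44/4 = 11
  Sample standard deviations s_i = √(s[i,i]):
  s(A) = √(5.7) = 2.3875
  s(B) = √(11) = 3.3166

Step 3 — r_{ij} = s_{ij} / (s_i · s_j):
  r[A,A] = 1 (diagonal).
  r[A,B] = 1.25 / (2.3875 · 3.3166) = 1.25 / 7.9183 = 0.1579
  r[B,B] = 1 (diagonal).

R is symmetric with unit diagonal. Assembling:

R = [[1, 0.1579],
 [0.1579, 1]]


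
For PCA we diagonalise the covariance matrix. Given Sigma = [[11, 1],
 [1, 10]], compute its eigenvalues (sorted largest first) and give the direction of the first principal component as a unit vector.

Step 1 — characteristic polynomial of 2×2 Sigma:
  det(Sigma - λI) = λ² - trace · λ + det = 0.
  trace = 11 + 10 = 21, det = 11·10 - (1)² = 109.
Step 2 — discriminant:
  Δ = trace² - 4·det = 441 - 436 = 5.
Step 3 — eigenvalues:
  λ = (trace ± √Δ)/2 = (21 ± 2.2361)/2,
  λ_1 = 11.618,  λ_2 = 9.382.

Step 4 — unit eigenvector for λ_1: solve (Sigma - λ_1 I)v = 0. First row:
  (11 - 11.618)·v_x + (1)·v_y = 0, i.e. (-0.618)·v_x + (1)·v_y = 0,
  so v ∝ (b, λ_1 - a) = (1, 0.618) = u.
  ||u|| = √((1)² + (0.618)²) = √(1.382) ≈ 1.1756,
  v_1 = u/||u|| ≈ (0.8507, 0.5257) (||v_1|| = 1).

λ_1 = 11.618,  λ_2 = 9.382;  v_1 ≈ (0.8507, 0.5257)


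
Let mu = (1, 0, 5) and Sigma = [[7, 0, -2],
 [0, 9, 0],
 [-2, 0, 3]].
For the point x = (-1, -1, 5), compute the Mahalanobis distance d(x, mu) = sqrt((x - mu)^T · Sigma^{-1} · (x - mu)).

Step 1 — centre the observation: (x - mu) = (-2, -1, 0).

Step 2 — invert Sigma (cofactor / det for 3×3, or solve directly):
  Sigma^{-1} = [[0.1765, 0, 0.1176],
 [0, 0.1111, 0],
 [0.1176, 0, 0.4118]].

Step 3 — form the quadratic (x - mu)^T · Sigma^{-1} · (x - mu):
  Sigma^{-1} · (x - mu) = (-0.3529, -0.1111, -0.2353).
  (x - mu)^T · [Sigma^{-1} · (x - mu)] = (-2)·(-0.3529) + (-1)·(-0.1111) + (0)·(-0.2353) = 0.817.

Step 4 — take square root: d = √(0.817) ≈ 0.9039.

d(x, mu) = √(0.817) ≈ 0.9039


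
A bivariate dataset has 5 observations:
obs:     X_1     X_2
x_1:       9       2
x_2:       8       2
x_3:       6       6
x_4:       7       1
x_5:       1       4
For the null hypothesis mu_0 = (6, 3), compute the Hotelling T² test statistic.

Step 1 — sample mean vector:
  mean(X_1) = (9 + 8 + 6 + 7 + 1) / 5 = 31/5 = 6.2
  mean(X_2) = (2 + 2 + 6 + 1 + 4) / 5 = 15/5 = 3
  x̄ = (6.2, 3),  deviation x̄ - mu_0 = (6.2, 3) - (6, 3) = (0.2, 0).

Step 2 — sample covariance matrix, S[i,j] = (1/(n-1)) · Σ_k (x_{k,i} - mean_i) · (x_{k,j} - mean_j), divisor n-1 = 4:
  S[X_1,X_1] = ((2.8)·(2.8) + (1.8)·(1.8) + (-0.2)·(-0.2) + (0.8)·(0.8) + (-5.2)·(-5.2)) / 4 = 38.8/4 = 9.7
  S[X_1,X_2] = ((2.8)·(-1) + (1.8)·(-1) + (-0.2)·(3) + (0.8)·(-2) + (-5.2)·(1)) / 4 = -12/4 = -3
  S[X_2,X_2] = ((-1)·(-1) + (-1)·(-1) + (3)·(3) + (-2)·(-2) + (1)·(1)) / 4 = 16/4 = 4
  S = [[9.7, -3],
 [-3, 4]].

Step 3 — invert S. det(S) = 9.7·4 - (-3)² = 29.8.
  S^{-1} = (1/det) · [[d, -b], [-b, a]] = [[0.1342, 0.1007],
 [0.1007, 0.3255]].

Step 4 — quadratic form (x̄ - mu_0)^T · S^{-1} · (x̄ - mu_0):
  S^{-1} · (x̄ - mu_0) = (0.0268, 0.0201),
  (x̄ - mu_0)^T · [...] = (0.2)·(0.0268) + (0)·(0.0201) = 0.0054.

Step 5 — scale by n: T² = 5 · 0.0054 = 0.0268.

T² ≈ 0.0268


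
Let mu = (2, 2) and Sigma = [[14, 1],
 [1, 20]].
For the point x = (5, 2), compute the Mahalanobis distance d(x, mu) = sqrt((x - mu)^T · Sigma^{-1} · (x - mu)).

Step 1 — centre the observation: (x - mu) = (3, 0).

Step 2 — invert Sigma. det(Sigma) = 14·20 - (1)² = 279.
  Sigma^{-1} = (1/det) · [[d, -b], [-b, a]] = [[0.0717, -0.0036],
 [-0.0036, 0.0502]].

Step 3 — form the quadratic (x - mu)^T · Sigma^{-1} · (x - mu):
  Sigma^{-1} · (x - mu) = (0.2151, -0.0108).
  (x - mu)^T · [Sigma^{-1} · (x - mu)] = (3)·(0.2151) + (0)·(-0.0108) = 0.6452.

Step 4 — take square root: d = √(0.6452) ≈ 0.8032.

d(x, mu) = √(0.6452) ≈ 0.8032


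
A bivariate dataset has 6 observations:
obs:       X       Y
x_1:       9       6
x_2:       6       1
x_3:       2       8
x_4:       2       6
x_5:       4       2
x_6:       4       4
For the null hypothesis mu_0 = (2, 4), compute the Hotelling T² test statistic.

Step 1 — sample mean vector:
  mean(X) = (9 + 6 + 2 + 2 + 4 + 4) / 6 = 27/6 = 4.5
  mean(Y) = (6 + 1 + 8 + 6 + 2 + 4) / 6 = 27/6 = 4.5
  x̄ = (4.5, 4.5),  deviation x̄ - mu_0 = (4.5, 4.5) - (2, 4) = (2.5, 0.5).

Step 2 — sample covariance matrix, S[i,j] = (1/(n-1)) · Σ_k (x_{k,i} - mean_i) · (x_{k,j} - mean_j), divisor n-1 = 5:
  S[X,X] = ((4.5)·(4.5) + (1.5)·(1.5) + (-2.5)·(-2.5) + (-2.5)·(-2.5) + (-0.5)·(-0.5) + (-0.5)·(-0.5)) / 5 = 35.5/5 = 7.1
  S[X,Y] = ((4.5)·(1.5) + (1.5)·(-3.5) + (-2.5)·(3.5) + (-2.5)·(1.5) + (-0.5)·(-2.5) + (-0.5)·(-0.5)) / 5 = -9.5/5 = -1.9
  S[Y,Y] = ((1.5)·(1.5) + (-3.5)·(-3.5) + (3.5)·(3.5) + (1.5)·(1.5) + (-2.5)·(-2.5) + (-0.5)·(-0.5)) / 5 = 35.5/5 = 7.1
  S = [[7.1, -1.9],
 [-1.9, 7.1]].

Step 3 — invert S. det(S) = 7.1·7.1 - (-1.9)² = 46.8.
  S^{-1} = (1/det) · [[d, -b], [-b, a]] = [[0.1517, 0.0406],
 [0.0406, 0.1517]].

Step 4 — quadratic form (x̄ - mu_0)^T · S^{-1} · (x̄ - mu_0):
  S^{-1} · (x̄ - mu_0) = (0.3996, 0.1774),
  (x̄ - mu_0)^T · [...] = (2.5)·(0.3996) + (0.5)·(0.1774) = 1.0876.

Step 5 — scale by n: T² = 6 · 1.0876 = 6.5256.

T² ≈ 6.5256


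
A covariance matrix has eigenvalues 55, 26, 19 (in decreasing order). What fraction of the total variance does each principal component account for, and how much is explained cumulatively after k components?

Step 1 — total variance = trace(Sigma) = Σ λ_i = 55 + 26 + 19 = 100.

Step 2 — fraction explained by component i = λ_i / Σ λ:
  PC1: 55/100 = 0.55
  PC2: 26/100 = 0.26
  PC3: 19/100 = 0.19

Step 3 — cumulative fraction after k components = (λ_1 + ... + λ_k) / Σ λ:
  k = 1: 55/100 = 0.55
  k = 2: (55 + 26)/100 = 81/100 = 0.81
  k = 3: (55 + 26 + 19)/100 = 100/100 = 1

Summary (fraction, with percent):

explained: PC1 0.55 (55%), PC2 0.26 (26%), PC3 0.19 (19%);  cumulative: 0.55, 0.81, 1
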